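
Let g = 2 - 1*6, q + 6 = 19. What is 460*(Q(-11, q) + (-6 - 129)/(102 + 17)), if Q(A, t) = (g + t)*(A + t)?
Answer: 923220/119 ≈ 7758.1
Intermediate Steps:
q = 13 (q = -6 + 19 = 13)
g = -4 (g = 2 - 6 = -4)
Q(A, t) = (-4 + t)*(A + t)
460*(Q(-11, q) + (-6 - 129)/(102 + 17)) = 460*((13² - 4*(-11) - 4*13 - 11*13) + (-6 - 129)/(102 + 17)) = 460*((169 + 44 - 52 - 143) - 135/119) = 460*(18 - 135*1/119) = 460*(18 - 135/119) = 460*(2007/119) = 923220/119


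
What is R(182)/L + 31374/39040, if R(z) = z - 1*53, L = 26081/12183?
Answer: 31086901287/509101120 ≈ 61.062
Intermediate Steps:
L = 26081/12183 (L = 26081*(1/12183) = 26081/12183 ≈ 2.1408)
R(z) = -53 + z (R(z) = z - 53 = -53 + z)
R(182)/L + 31374/39040 = (-53 + 182)/(26081/12183) + 31374/39040 = 129*(12183/26081) + 31374*(1/39040) = 1571607/26081 + 15687/19520 = 31086901287/509101120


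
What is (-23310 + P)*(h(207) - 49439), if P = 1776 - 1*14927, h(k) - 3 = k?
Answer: 1794938569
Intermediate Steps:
h(k) = 3 + k
P = -13151 (P = 1776 - 14927 = -13151)
(-23310 + P)*(h(207) - 49439) = (-23310 - 13151)*((3 + 207) - 49439) = -36461*(210 - 49439) = -36461*(-49229) = 1794938569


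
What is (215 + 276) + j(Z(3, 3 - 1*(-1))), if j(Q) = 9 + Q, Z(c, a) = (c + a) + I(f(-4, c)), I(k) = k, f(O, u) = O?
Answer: 503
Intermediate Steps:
Z(c, a) = -4 + a + c (Z(c, a) = (c + a) - 4 = (a + c) - 4 = -4 + a + c)
(215 + 276) + j(Z(3, 3 - 1*(-1))) = (215 + 276) + (9 + (-4 + (3 - 1*(-1)) + 3)) = 491 + (9 + (-4 + (3 + 1) + 3)) = 491 + (9 + (-4 + 4 + 3)) = 491 + (9 + 3) = 491 + 12 = 503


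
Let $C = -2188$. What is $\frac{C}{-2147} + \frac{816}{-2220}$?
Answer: $\frac{258784}{397195} \approx 0.65153$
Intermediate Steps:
$\frac{C}{-2147} + \frac{816}{-2220} = - \frac{2188}{-2147} + \frac{816}{-2220} = \left(-2188\right) \left(- \frac{1}{2147}\right) + 816 \left(- \frac{1}{2220}\right) = \frac{2188}{2147} - \frac{68}{185} = \frac{258784}{397195}$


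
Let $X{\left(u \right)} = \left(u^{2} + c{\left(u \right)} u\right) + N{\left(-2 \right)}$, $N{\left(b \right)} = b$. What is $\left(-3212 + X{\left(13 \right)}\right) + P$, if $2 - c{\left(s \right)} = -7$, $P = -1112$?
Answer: $-4040$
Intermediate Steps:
$c{\left(s \right)} = 9$ ($c{\left(s \right)} = 2 - -7 = 2 + 7 = 9$)
$X{\left(u \right)} = -2 + u^{2} + 9 u$ ($X{\left(u \right)} = \left(u^{2} + 9 u\right) - 2 = -2 + u^{2} + 9 u$)
$\left(-3212 + X{\left(13 \right)}\right) + P = \left(-3212 + \left(-2 + 13^{2} + 9 \cdot 13\right)\right) - 1112 = \left(-3212 + \left(-2 + 169 + 117\right)\right) - 1112 = \left(-3212 + 284\right) - 1112 = -2928 - 1112 = -4040$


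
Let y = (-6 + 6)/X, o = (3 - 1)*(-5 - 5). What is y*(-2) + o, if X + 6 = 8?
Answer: -20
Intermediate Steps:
X = 2 (X = -6 + 8 = 2)
o = -20 (o = 2*(-10) = -20)
y = 0 (y = (-6 + 6)/2 = 0*(½) = 0)
y*(-2) + o = 0*(-2) - 20 = 0 - 20 = -20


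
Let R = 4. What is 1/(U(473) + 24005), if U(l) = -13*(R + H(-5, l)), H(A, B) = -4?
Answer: 1/24005 ≈ 4.1658e-5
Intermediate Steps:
U(l) = 0 (U(l) = -13*(4 - 4) = -13*0 = 0)
1/(U(473) + 24005) = 1/(0 + 24005) = 1/24005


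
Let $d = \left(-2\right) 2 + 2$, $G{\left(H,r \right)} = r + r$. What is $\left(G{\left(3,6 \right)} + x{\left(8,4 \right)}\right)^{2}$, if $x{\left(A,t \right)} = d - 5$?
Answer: $25$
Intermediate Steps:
$G{\left(H,r \right)} = 2 r$
$d = -2$ ($d = -4 + 2 = -2$)
$x{\left(A,t \right)} = -7$ ($x{\left(A,t \right)} = -2 - 5 = -7$)
$\left(G{\left(3,6 \right)} + x{\left(8,4 \right)}\right)^{2} = \left(2 \cdot 6 - 7\right)^{2} = \left(12 - 7\right)^{2} = 5^{2} = 25$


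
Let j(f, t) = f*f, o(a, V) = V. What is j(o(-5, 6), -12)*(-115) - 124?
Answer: -4264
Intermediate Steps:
j(f, t) = f**2
j(o(-5, 6), -12)*(-115) - 124 = 6**2*(-115) - 124 = 36*(-115) - 124 = -4140 - 124 = -4264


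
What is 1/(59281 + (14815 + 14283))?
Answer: 1/88379 ≈ 1.1315e-5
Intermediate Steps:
1/(59281 + (14815 + 14283)) = 1/(59281 + 29098) = 1/88379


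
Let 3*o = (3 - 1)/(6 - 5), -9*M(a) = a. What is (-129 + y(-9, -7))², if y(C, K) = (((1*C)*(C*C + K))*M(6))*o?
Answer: 27889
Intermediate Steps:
M(a) = -a/9
o = ⅔ (o = ((3 - 1)/(6 - 5))/3 = (2/1)/3 = (2*1)/3 = (⅓)*2 = ⅔ ≈ 0.66667)
y(C, K) = -4*C*(K + C²)/9 (y(C, K) = (((1*C)*(C*C + K))*(-⅑*6))*(⅔) = ((C*(C² + K))*(-⅔))*(⅔) = ((C*(K + C²))*(-⅔))*(⅔) = -2*C*(K + C²)/3*(⅔) = -4*C*(K + C²)/9)
(-129 + y(-9, -7))² = (-129 - 4/9*(-9)*(-7 + (-9)²))² = (-129 - 4/9*(-9)*(-7 + 81))² = (-129 - 4/9*(-9)*74)² = (-129 + 296)² = 167² = 27889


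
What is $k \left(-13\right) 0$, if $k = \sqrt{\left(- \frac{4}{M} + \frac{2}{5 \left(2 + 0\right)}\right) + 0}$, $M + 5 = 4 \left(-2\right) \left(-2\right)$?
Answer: $0$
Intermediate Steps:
$M = 11$ ($M = -5 + 4 \left(-2\right) \left(-2\right) = -5 - -16 = -5 + 16 = 11$)
$k = \frac{3 i \sqrt{55}}{55}$ ($k = \sqrt{\left(- \frac{4}{11} + \frac{2}{5 \left(2 + 0\right)}\right) + 0} = \sqrt{\left(\left(-4\right) \frac{1}{11} + \frac{2}{5 \cdot 2}\right) + 0} = \sqrt{\left(- \frac{4}{11} + \frac{2}{10}\right) + 0} = \sqrt{\left(- \frac{4}{11} + 2 \cdot \frac{1}{10}\right) + 0} = \sqrt{\left(- \frac{4}{11} + \frac{1}{5}\right) + 0} = \sqrt{- \frac{9}{55} + 0} = \sqrt{- \frac{9}{55}} = \frac{3 i \sqrt{55}}{55} \approx 0.40452 i$)
$k \left(-13\right) 0 = \frac{3 i \sqrt{55}}{55} \left(-13\right) 0 = - \frac{39 i \sqrt{55}}{55} \cdot 0 = 0$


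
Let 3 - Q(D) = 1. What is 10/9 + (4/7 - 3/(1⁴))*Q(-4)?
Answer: -236/63 ≈ -3.7460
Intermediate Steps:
Q(D) = 2 (Q(D) = 3 - 1*1 = 3 - 1 = 2)
10/9 + (4/7 - 3/(1⁴))*Q(-4) = 10/9 + (4/7 - 3/(1⁴))*2 = 10*(⅑) + (4*(⅐) - 3/1)*2 = 10/9 + (4/7 - 3*1)*2 = 10/9 + (4/7 - 3)*2 = 10/9 - 17/7*2 = 10/9 - 34/7 = -236/63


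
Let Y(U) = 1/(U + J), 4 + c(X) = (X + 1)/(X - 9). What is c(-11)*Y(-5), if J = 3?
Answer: 7/4 ≈ 1.7500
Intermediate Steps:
c(X) = -4 + (1 + X)/(-9 + X) (c(X) = -4 + (X + 1)/(X - 9) = -4 + (1 + X)/(-9 + X))
Y(U) = 1/(3 + U) (Y(U) = 1/(U + 3) = 1/(3 + U))
c(-11)*Y(-5) = ((37 - 3*(-11))/(-9 - 11))/(3 - 5) = ((37 + 33)/(-20))/(-2) = -1/20*70*(-½) = -7/2*(-½) = 7/4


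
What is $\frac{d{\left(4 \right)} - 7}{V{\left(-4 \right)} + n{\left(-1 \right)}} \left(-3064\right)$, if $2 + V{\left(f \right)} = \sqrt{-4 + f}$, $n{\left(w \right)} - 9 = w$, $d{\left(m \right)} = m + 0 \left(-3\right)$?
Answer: $\frac{13788}{11} - \frac{4596 i \sqrt{2}}{11} \approx 1253.5 - 590.88 i$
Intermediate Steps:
$d{\left(m \right)} = m$ ($d{\left(m \right)} = m + 0 = m$)
$n{\left(w \right)} = 9 + w$
$V{\left(f \right)} = -2 + \sqrt{-4 + f}$
$\frac{d{\left(4 \right)} - 7}{V{\left(-4 \right)} + n{\left(-1 \right)}} \left(-3064\right) = \frac{4 - 7}{\left(-2 + \sqrt{-4 - 4}\right) + \left(9 - 1\right)} \left(-3064\right) = - \frac{3}{\left(-2 + \sqrt{-8}\right) + 8} \left(-3064\right) = - \frac{3}{\left(-2 + 2 i \sqrt{2}\right) + 8} \left(-3064\right) = - \frac{3}{6 + 2 i \sqrt{2}} \left(-3064\right) = \frac{9192}{6 + 2 i \sqrt{2}}$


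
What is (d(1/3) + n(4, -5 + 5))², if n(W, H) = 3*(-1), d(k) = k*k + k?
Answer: 529/81 ≈ 6.5309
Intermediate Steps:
d(k) = k + k² (d(k) = k² + k = k + k²)
n(W, H) = -3
(d(1/3) + n(4, -5 + 5))² = ((1 + 1/3)/3 - 3)² = ((1 + ⅓)/3 - 3)² = ((⅓)*(4/3) - 3)² = (4/9 - 3)² = (-23/9)² = 529/81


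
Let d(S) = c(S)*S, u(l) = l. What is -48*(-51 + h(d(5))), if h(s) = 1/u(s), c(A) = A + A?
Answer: 61176/25 ≈ 2447.0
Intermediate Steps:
c(A) = 2*A
d(S) = 2*S² (d(S) = (2*S)*S = 2*S²)
h(s) = 1/s
-48*(-51 + h(d(5))) = -48*(-51 + 1/(2*5²)) = -48*(-51 + 1/(2*25)) = -48*(-51 + 1/50) = -48*(-2549/50) = 61176/25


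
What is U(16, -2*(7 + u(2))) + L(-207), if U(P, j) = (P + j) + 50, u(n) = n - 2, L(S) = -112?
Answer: -60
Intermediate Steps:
u(n) = -2 + n
U(P, j) = 50 + P + j
U(16, -2*(7 + u(2))) + L(-207) = (50 + 16 - 2*(7 + (-2 + 2))) - 112 = (50 + 16 - 2*(7 + 0)) - 112 = (50 + 16 - 2*7) - 112 = (50 + 16 - 14) - 112 = 52 - 112 = -60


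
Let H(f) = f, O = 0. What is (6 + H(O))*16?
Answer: 96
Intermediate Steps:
(6 + H(O))*16 = (6 + 0)*16 = 6*16 = 96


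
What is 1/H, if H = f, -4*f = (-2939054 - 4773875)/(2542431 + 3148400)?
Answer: 22763324/7712929 ≈ 2.9513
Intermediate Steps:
f = 7712929/22763324 (f = -(-2939054 - 4773875)/(4*(2542431 + 3148400)) = -(-7712929)/(4*5690831) = -1/4*(-7712929/5690831) = 7712929/22763324 ≈ 0.33883)
H = 7712929/22763324 ≈ 0.33883
1/H = 1/(7712929/22763324) = 22763324/7712929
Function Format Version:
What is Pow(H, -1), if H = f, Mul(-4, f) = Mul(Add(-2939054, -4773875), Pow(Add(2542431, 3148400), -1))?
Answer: Rational(22763324, 7712929) ≈ 2.9513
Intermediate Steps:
f = Rational(7712929, 22763324) (f = Mul(Rational(-1, 4), Mul(Add(-2939054, -4773875), Pow(Add(2542431, 3148400), -1))) = Mul(Rational(-1, 4), Mul(-7712929, Pow(5690831, -1))) = Mul(Rational(-1, 4), Mul(-7712929, Rational(1, 5690831))) = Mul(Rational(-1, 4), Rational(-7712929, 5690831)) = Rational(7712929, 22763324) ≈ 0.33883)
H = Rational(7712929, 22763324) ≈ 0.33883
Pow(H, -1) = Pow(Rational(7712929, 22763324), -1) = Rational(22763324, 7712929)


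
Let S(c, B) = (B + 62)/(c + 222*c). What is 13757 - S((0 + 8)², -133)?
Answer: 196339975/14272 ≈ 13757.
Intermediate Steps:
S(c, B) = (62 + B)/(223*c) (S(c, B) = (62 + B)/((223*c)) = (62 + B)*(1/(223*c)) = (62 + B)/(223*c))
13757 - S((0 + 8)², -133) = 13757 - (62 - 133)/(223*((0 + 8)²)) = 13757 - (-71)/(223*(8²)) = 13757 - (-71)/(223*64) = 13757 - 1*(-71/14272) = 13757 + 71/14272 = 196339975/14272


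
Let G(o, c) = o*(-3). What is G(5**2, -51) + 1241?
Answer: 1166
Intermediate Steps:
G(o, c) = -3*o
G(5**2, -51) + 1241 = -3*5**2 + 1241 = -3*25 + 1241 = -75 + 1241 = 1166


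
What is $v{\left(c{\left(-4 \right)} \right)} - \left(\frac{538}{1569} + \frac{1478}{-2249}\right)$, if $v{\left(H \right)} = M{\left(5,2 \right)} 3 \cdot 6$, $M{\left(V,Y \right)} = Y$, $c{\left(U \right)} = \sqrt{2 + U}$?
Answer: $\frac{128141536}{3528681} \approx 36.314$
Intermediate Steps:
$v{\left(H \right)} = 36$ ($v{\left(H \right)} = 2 \cdot 3 \cdot 6 = 6 \cdot 6 = 36$)
$v{\left(c{\left(-4 \right)} \right)} - \left(\frac{538}{1569} + \frac{1478}{-2249}\right) = 36 - \left(\frac{538}{1569} + \frac{1478}{-2249}\right) = 36 - \left(538 \cdot \frac{1}{1569} + 1478 \left(- \frac{1}{2249}\right)\right) = 36 - \left(\frac{538}{1569} - \frac{1478}{2249}\right) = 36 - - \frac{1109020}{3528681} = 36 + \frac{1109020}{3528681} = \frac{128141536}{3528681}$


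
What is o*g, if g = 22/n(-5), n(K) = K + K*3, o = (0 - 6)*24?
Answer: 792/5 ≈ 158.40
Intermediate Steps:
o = -144 (o = -6*24 = -144)
n(K) = 4*K (n(K) = K + 3*K = 4*K)
g = -11/10 (g = 22/((4*(-5))) = 22/(-20) = 22*(-1/20) = -11/10 ≈ -1.1000)
o*g = -144*(-11/10) = 792/5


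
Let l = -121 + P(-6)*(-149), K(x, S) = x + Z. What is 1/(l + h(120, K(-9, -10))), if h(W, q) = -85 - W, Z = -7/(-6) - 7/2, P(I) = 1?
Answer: -1/475 ≈ -0.0021053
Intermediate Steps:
Z = -7/3 (Z = -7*(-⅙) - 7*½ = 7/6 - 7/2 = -7/3 ≈ -2.3333)
K(x, S) = -7/3 + x (K(x, S) = x - 7/3 = -7/3 + x)
l = -270 (l = -121 + 1*(-149) = -121 - 149 = -270)
1/(l + h(120, K(-9, -10))) = 1/(-270 + (-85 - 1*120)) = 1/(-270 + (-85 - 120)) = 1/(-270 - 205) = 1/(-475) = -1/475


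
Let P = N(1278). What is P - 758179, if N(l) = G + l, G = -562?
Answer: -757463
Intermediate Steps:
N(l) = -562 + l
P = 716 (P = -562 + 1278 = 716)
P - 758179 = 716 - 758179 = -757463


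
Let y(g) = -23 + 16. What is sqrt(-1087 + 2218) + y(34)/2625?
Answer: -1/375 + sqrt(1131) ≈ 33.628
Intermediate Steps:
y(g) = -7
sqrt(-1087 + 2218) + y(34)/2625 = sqrt(-1087 + 2218) - 7/2625 = sqrt(1131) - 7*1/2625 = sqrt(1131) - 1/375 = -1/375 + sqrt(1131)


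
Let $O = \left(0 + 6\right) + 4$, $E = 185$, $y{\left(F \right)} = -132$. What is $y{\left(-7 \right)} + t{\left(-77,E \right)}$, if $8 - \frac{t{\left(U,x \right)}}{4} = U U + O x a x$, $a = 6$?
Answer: $-8237816$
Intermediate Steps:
$O = 10$ ($O = 6 + 4 = 10$)
$t{\left(U,x \right)} = 32 - 240 x^{2} - 4 U^{2}$ ($t{\left(U,x \right)} = 32 - 4 \left(U U + 10 x 6 x\right) = 32 - 4 \left(U^{2} + 60 x x\right) = 32 - 4 \left(U^{2} + 60 x^{2}\right) = 32 - \left(4 U^{2} + 240 x^{2}\right) = 32 - 240 x^{2} - 4 U^{2}$)
$y{\left(-7 \right)} + t{\left(-77,E \right)} = -132 - \left(-32 + 23716 + 8214000\right) = -132 - 8237684 = -8237816$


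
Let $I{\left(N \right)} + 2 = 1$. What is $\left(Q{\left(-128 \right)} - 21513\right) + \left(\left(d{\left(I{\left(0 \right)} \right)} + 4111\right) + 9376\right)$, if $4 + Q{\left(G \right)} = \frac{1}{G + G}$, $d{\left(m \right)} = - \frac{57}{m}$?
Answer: $- \frac{2041089}{256} \approx -7973.0$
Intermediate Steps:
$I{\left(N \right)} = -1$ ($I{\left(N \right)} = -2 + 1 = -1$)
$Q{\left(G \right)} = -4 + \frac{1}{2 G}$ ($Q{\left(G \right)} = -4 + \frac{1}{G + G} = -4 + \frac{1}{2 G}$)
$\left(Q{\left(-128 \right)} - 21513\right) + \left(\left(d{\left(I{\left(0 \right)} \right)} + 4111\right) + 9376\right) = \left(\left(-4 + \frac{1}{2 \left(-128\right)}\right) - 21513\right) + \left(\left(- \frac{57}{-1} + 4111\right) + 9376\right) = \left(\left(-4 + \frac{1}{2} \left(- \frac{1}{128}\right)\right) - 21513\right) + \left(\left(\left(-57\right) \left(-1\right) + 4111\right) + 9376\right) = \left(\left(-4 - \frac{1}{256}\right) - 21513\right) + \left(\left(57 + 4111\right) + 9376\right) = \left(- \frac{1025}{256} - 21513\right) + \left(4168 + 9376\right) = - \frac{5508353}{256} + 13544 = - \frac{2041089}{256}$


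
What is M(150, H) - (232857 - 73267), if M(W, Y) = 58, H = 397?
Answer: -159532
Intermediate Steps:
M(150, H) - (232857 - 73267) = 58 - (232857 - 73267) = 58 - 1*159590 = 58 - 159590 = -159532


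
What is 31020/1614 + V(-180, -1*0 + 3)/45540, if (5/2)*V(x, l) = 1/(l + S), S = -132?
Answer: 75929980231/3950708850 ≈ 19.219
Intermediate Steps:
V(x, l) = 2/(5*(-132 + l)) (V(x, l) = 2/(5*(l - 132)) = 2/(5*(-132 + l)))
31020/1614 + V(-180, -1*0 + 3)/45540 = 31020/1614 + (2/(5*(-132 + (-1*0 + 3))))/45540 = 31020*(1/1614) + (2/(5*(-132 + (0 + 3))))*(1/45540) = 5170/269 + (2/(5*(-132 + 3)))*(1/45540) = 5170/269 + ((2/5)/(-129))*(1/45540) = 5170/269 + ((2/5)*(-1/129))*(1/45540) = 5170/269 - 2/645*1/45540 = 5170/269 - 1/14686650 = 75929980231/3950708850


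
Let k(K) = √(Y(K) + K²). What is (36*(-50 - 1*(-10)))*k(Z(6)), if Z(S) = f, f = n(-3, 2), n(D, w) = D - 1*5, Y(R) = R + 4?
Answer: -2880*√15 ≈ -11154.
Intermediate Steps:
Y(R) = 4 + R
n(D, w) = -5 + D (n(D, w) = D - 5 = -5 + D)
f = -8 (f = -5 - 3 = -8)
Z(S) = -8
k(K) = √(4 + K + K²) (k(K) = √((4 + K) + K²) = √(4 + K + K²))
(36*(-50 - 1*(-10)))*k(Z(6)) = (36*(-50 - 1*(-10)))*√(4 - 8 + (-8)²) = (36*(-50 + 10))*√(4 - 8 + 64) = (36*(-40))*√60 = -2880*√15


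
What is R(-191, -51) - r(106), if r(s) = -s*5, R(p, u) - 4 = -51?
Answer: 483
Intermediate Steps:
R(p, u) = -47 (R(p, u) = 4 - 51 = -47)
r(s) = -5*s
R(-191, -51) - r(106) = -47 - (-5)*106 = -47 - 1*(-530) = -47 + 530 = 483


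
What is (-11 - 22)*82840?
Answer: -2733720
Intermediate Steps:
(-11 - 22)*82840 = -33*82840 = -2733720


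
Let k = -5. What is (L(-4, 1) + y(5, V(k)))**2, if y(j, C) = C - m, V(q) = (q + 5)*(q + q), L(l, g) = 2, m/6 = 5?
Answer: 784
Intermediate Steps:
m = 30 (m = 6*5 = 30)
V(q) = 2*q*(5 + q) (V(q) = (5 + q)*(2*q) = 2*q*(5 + q))
y(j, C) = -30 + C (y(j, C) = C - 1*30 = C - 30 = -30 + C)
(L(-4, 1) + y(5, V(k)))**2 = (2 + (-30 + 2*(-5)*(5 - 5)))**2 = (2 + (-30 + 2*(-5)*0))**2 = (2 + (-30 + 0))**2 = (2 - 30)**2 = (-28)**2 = 784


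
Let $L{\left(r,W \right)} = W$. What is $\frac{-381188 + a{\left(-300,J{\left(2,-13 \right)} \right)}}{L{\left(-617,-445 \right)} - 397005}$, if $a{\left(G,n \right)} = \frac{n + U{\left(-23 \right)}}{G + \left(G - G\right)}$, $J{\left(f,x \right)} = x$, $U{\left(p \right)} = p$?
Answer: $\frac{9529697}{9936250} \approx 0.95908$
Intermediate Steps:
$a{\left(G,n \right)} = \frac{-23 + n}{G}$ ($a{\left(G,n \right)} = \frac{n - 23}{G + \left(G - G\right)} = \frac{-23 + n}{G + 0} = \frac{-23 + n}{G}$)
$\frac{-381188 + a{\left(-300,J{\left(2,-13 \right)} \right)}}{L{\left(-617,-445 \right)} - 397005} = \frac{-381188 + \frac{-23 - 13}{-300}}{-445 - 397005} = \frac{-381188 - - \frac{3}{25}}{-397450} = \left(-381188 + \frac{3}{25}\right) \left(- \frac{1}{397450}\right) = \left(- \frac{9529697}{25}\right) \left(- \frac{1}{397450}\right) = \frac{9529697}{9936250}$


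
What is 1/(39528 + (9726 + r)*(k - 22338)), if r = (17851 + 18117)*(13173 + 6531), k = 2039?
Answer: -1/14386372156674 ≈ -6.9510e-14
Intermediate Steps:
r = 708713472 (r = 35968*19704 = 708713472)
1/(39528 + (9726 + r)*(k - 22338)) = 1/(39528 + (9726 + 708713472)*(2039 - 22338)) = 1/(39528 + 708723198*(-20299)) = 1/(39528 - 14386372196202) = 1/(-14386372156674) = -1/14386372156674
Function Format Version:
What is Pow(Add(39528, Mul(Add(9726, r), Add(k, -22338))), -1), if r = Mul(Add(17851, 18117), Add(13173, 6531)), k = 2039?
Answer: Rational(-1, 14386372156674) ≈ -6.9510e-14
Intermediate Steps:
r = 708713472 (r = Mul(35968, 19704) = 708713472)
Pow(Add(39528, Mul(Add(9726, r), Add(k, -22338))), -1) = Pow(Add(39528, Mul(Add(9726, 708713472), Add(2039, -22338))), -1) = Pow(Add(39528, Mul(708723198, -20299)), -1) = Pow(Add(39528, -14386372196202), -1) = Pow(-14386372156674, -1) = Rational(-1, 14386372156674)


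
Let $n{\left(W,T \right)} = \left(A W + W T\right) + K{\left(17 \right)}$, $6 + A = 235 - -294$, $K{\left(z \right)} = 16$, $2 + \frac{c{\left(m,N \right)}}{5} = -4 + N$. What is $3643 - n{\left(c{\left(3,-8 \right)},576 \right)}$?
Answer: $80557$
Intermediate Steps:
$c{\left(m,N \right)} = -30 + 5 N$ ($c{\left(m,N \right)} = -10 + 5 \left(-4 + N\right) = -10 + \left(-20 + 5 N\right) = -30 + 5 N$)
$A = 523$ ($A = -6 + \left(235 - -294\right) = -6 + \left(235 + 294\right) = -6 + 529 = 523$)
$n{\left(W,T \right)} = 16 + 523 W + T W$ ($n{\left(W,T \right)} = \left(523 W + W T\right) + 16 = \left(523 W + T W\right) + 16 = 16 + 523 W + T W$)
$3643 - n{\left(c{\left(3,-8 \right)},576 \right)} = 3643 - \left(16 + 523 \left(-30 + 5 \left(-8\right)\right) + 576 \left(-30 + 5 \left(-8\right)\right)\right) = 3643 - \left(16 + 523 \left(-30 - 40\right) + 576 \left(-30 - 40\right)\right) = 3643 - \left(16 + 523 \left(-70\right) + 576 \left(-70\right)\right) = 3643 - \left(16 - 36610 - 40320\right) = 3643 - -76914 = 3643 + 76914 = 80557$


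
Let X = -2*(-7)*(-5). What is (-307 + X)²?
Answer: 142129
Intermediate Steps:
X = -70 (X = 14*(-5) = -70)
(-307 + X)² = (-307 - 70)² = (-377)² = 142129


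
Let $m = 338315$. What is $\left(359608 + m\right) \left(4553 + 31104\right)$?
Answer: $24885840411$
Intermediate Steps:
$\left(359608 + m\right) \left(4553 + 31104\right) = \left(359608 + 338315\right) \left(4553 + 31104\right) = 697923 \cdot 35657 = 24885840411$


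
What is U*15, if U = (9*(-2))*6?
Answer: -1620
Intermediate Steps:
U = -108 (U = -18*6 = -108)
U*15 = -108*15 = -1620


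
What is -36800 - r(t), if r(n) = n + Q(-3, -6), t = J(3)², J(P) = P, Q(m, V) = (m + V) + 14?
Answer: -36814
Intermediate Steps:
Q(m, V) = 14 + V + m (Q(m, V) = (V + m) + 14 = 14 + V + m)
t = 9 (t = 3² = 9)
r(n) = 5 + n (r(n) = n + (14 - 6 - 3) = n + 5 = 5 + n)
-36800 - r(t) = -36800 - (5 + 9) = -36800 - 1*14 = -36800 - 14 = -36814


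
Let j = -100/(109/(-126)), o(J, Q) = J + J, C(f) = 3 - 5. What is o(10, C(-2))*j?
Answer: 252000/109 ≈ 2311.9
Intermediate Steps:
C(f) = -2
o(J, Q) = 2*J
j = 12600/109 (j = -100/(109*(-1/126)) = -100/(-109/126) = -100*(-126/109) = 12600/109 ≈ 115.60)
o(10, C(-2))*j = (2*10)*(12600/109) = 20*(12600/109) = 252000/109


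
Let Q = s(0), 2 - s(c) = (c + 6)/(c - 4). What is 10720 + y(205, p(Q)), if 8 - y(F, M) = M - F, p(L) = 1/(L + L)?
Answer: 76530/7 ≈ 10933.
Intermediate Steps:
s(c) = 2 - (6 + c)/(-4 + c) (s(c) = 2 - (c + 6)/(c - 4) = 2 - (6 + c)/(-4 + c))
Q = 7/2 (Q = (-14 + 0)/(-4 + 0) = -14/(-4) = -¼*(-14) = 7/2 ≈ 3.5000)
p(L) = 1/(2*L)
y(F, M) = 8 + F - M (y(F, M) = 8 - (M - F) = 8 + (F - M) = 8 + F - M)
10720 + y(205, p(Q)) = 10720 + (8 + 205 - 1/(2*7/2)) = 10720 + (8 + 205 - 2/(2*7)) = 10720 + (8 + 205 - 1*⅐) = 10720 + (8 + 205 - ⅐) = 10720 + 1490/7 = 76530/7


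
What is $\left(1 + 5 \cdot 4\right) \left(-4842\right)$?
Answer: $-101682$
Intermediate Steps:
$\left(1 + 5 \cdot 4\right) \left(-4842\right) = \left(1 + 20\right) \left(-4842\right) = 21 \left(-4842\right) = -101682$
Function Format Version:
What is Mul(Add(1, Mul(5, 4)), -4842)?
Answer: -101682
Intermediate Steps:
Mul(Add(1, Mul(5, 4)), -4842) = Mul(Add(1, 20), -4842) = Mul(21, -4842) = -101682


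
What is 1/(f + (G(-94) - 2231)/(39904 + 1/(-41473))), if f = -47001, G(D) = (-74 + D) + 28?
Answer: -1654938591/77783867048074 ≈ -2.1276e-5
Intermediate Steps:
G(D) = -46 + D
1/(f + (G(-94) - 2231)/(39904 + 1/(-41473))) = 1/(-47001 + ((-46 - 94) - 2231)/(39904 + 1/(-41473))) = 1/(-47001 + (-140 - 2231)/(39904 - 1/41473)) = 1/(-47001 - 2371/1654938591/41473) = 1/(-47001 - 2371*41473/1654938591) = 1/(-47001 - 98332483/1654938591) = 1/(-77783867048074/1654938591) = -1654938591/77783867048074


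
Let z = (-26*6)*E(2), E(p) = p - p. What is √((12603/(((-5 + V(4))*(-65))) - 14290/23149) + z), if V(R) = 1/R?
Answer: √32858476715270570/28589015 ≈ 6.3405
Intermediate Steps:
E(p) = 0
z = 0 (z = -26*6*0 = -156*0 = 0)
√((12603/(((-5 + V(4))*(-65))) - 14290/23149) + z) = √((12603/(((-5 + 1/4)*(-65))) - 14290/23149) + 0) = √((12603/(((-5 + ¼)*(-65))) - 14290*1/23149) + 0) = √((12603/((-19/4*(-65))) - 14290/23149) + 0) = √((12603/(1235/4) - 14290/23149) + 0) = √((12603*(4/1235) - 14290/23149) + 0) = √((50412/1235 - 14290/23149) + 0) = √(1149339238/28589015 + 0) = √(1149339238/28589015) = √32858476715270570/28589015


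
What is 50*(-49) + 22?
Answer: -2428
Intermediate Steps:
50*(-49) + 22 = -2450 + 22 = -2428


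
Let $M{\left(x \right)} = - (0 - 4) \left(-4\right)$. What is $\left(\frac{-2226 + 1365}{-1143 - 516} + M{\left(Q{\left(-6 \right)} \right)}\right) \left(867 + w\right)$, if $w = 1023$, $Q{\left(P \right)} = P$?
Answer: $- \frac{2311470}{79} \approx -29259.0$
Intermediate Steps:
$M{\left(x \right)} = -16$ ($M{\left(x \right)} = - (0 - 4) \left(-4\right) = \left(-1\right) \left(-4\right) \left(-4\right) = 4 \left(-4\right) = -16$)
$\left(\frac{-2226 + 1365}{-1143 - 516} + M{\left(Q{\left(-6 \right)} \right)}\right) \left(867 + w\right) = \left(\frac{-2226 + 1365}{-1143 - 516} - 16\right) \left(867 + 1023\right) = \left(- \frac{861}{-1659} - 16\right) 1890 = \left(\left(-861\right) \left(- \frac{1}{1659}\right) - 16\right) 1890 = \left(\frac{41}{79} - 16\right) 1890 = \left(- \frac{1223}{79}\right) 1890 = - \frac{2311470}{79}$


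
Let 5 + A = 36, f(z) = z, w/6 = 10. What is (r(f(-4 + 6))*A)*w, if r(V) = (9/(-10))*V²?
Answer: -6696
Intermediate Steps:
w = 60 (w = 6*10 = 60)
A = 31 (A = -5 + 36 = 31)
r(V) = -9*V²/10 (r(V) = (9*(-⅒))*V² = -9*V²/10)
(r(f(-4 + 6))*A)*w = (-9*(-4 + 6)²/10*31)*60 = (-9/10*2²*31)*60 = (-9/10*4*31)*60 = -18/5*31*60 = -558/5*60 = -6696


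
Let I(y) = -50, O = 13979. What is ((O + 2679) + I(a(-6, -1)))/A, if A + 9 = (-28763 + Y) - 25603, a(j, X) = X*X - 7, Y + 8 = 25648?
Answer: -16608/28735 ≈ -0.57797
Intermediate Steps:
Y = 25640 (Y = -8 + 25648 = 25640)
a(j, X) = -7 + X**2 (a(j, X) = X**2 - 7 = -7 + X**2)
A = -28735 (A = -9 + ((-28763 + 25640) - 25603) = -9 + (-3123 - 25603) = -9 - 28726 = -28735)
((O + 2679) + I(a(-6, -1)))/A = ((13979 + 2679) - 50)/(-28735) = (16658 - 50)*(-1/28735) = 16608*(-1/28735) = -16608/28735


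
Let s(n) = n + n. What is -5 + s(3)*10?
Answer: 55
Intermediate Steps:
s(n) = 2*n
-5 + s(3)*10 = -5 + (2*3)*10 = -5 + 6*10 = -5 + 60 = 55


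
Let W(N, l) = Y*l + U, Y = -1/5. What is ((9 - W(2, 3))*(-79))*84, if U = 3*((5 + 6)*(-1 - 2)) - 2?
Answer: -3669708/5 ≈ -7.3394e+5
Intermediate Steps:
Y = -⅕ (Y = -1*⅕ = -⅕ ≈ -0.20000)
U = -101 (U = 3*(11*(-3)) - 2 = 3*(-33) - 2 = -99 - 2 = -101)
W(N, l) = -101 - l/5 (W(N, l) = -l/5 - 101 = -101 - l/5)
((9 - W(2, 3))*(-79))*84 = ((9 - (-101 - ⅕*3))*(-79))*84 = ((9 - (-101 - ⅗))*(-79))*84 = ((9 - 1*(-508/5))*(-79))*84 = ((9 + 508/5)*(-79))*84 = ((553/5)*(-79))*84 = -43687/5*84 = -3669708/5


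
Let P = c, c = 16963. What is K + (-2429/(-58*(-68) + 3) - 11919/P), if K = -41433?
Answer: -2774150280533/66952961 ≈ -41434.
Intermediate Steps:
P = 16963
K + (-2429/(-58*(-68) + 3) - 11919/P) = -41433 + (-2429/(-58*(-68) + 3) - 11919/16963) = -41433 + (-2429/(3944 + 3) - 11919*1/16963) = -41433 + (-2429/3947 - 11919/16963) = -41433 - 88247420/66952961 = -2774150280533/66952961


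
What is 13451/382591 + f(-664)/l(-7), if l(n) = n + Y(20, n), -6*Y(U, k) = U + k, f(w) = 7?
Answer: -1393547/1912955 ≈ -0.72848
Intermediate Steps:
Y(U, k) = -U/6 - k/6 (Y(U, k) = -(U + k)/6 = -U/6 - k/6)
l(n) = -10/3 + 5*n/6 (l(n) = n + (-1/6*20 - n/6) = n + (-10/3 - n/6) = -10/3 + 5*n/6)
13451/382591 + f(-664)/l(-7) = 13451/382591 + 7/(-10/3 + (5/6)*(-7)) = 13451*(1/382591) + 7/(-10/3 - 35/6) = 13451/382591 + 7/(-55/6) = 13451/382591 + 7*(-6/55) = 13451/382591 - 42/55 = -1393547/1912955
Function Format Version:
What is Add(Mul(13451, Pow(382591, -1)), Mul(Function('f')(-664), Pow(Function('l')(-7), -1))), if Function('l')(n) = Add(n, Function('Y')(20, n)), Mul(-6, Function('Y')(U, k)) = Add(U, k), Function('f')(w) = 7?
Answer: Rational(-1393547, 1912955) ≈ -0.72848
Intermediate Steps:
Function('Y')(U, k) = Add(Mul(Rational(-1, 6), U), Mul(Rational(-1, 6), k)) (Function('Y')(U, k) = Mul(Rational(-1, 6), Add(U, k)) = Add(Mul(Rational(-1, 6), U), Mul(Rational(-1, 6), k)))
Function('l')(n) = Add(Rational(-10, 3), Mul(Rational(5, 6), n)) (Function('l')(n) = Add(n, Add(Mul(Rational(-1, 6), 20), Mul(Rational(-1, 6), n))) = Add(n, Add(Rational(-10, 3), Mul(Rational(-1, 6), n))) = Add(Rational(-10, 3), Mul(Rational(5, 6), n)))
Add(Mul(13451, Pow(382591, -1)), Mul(Function('f')(-664), Pow(Function('l')(-7), -1))) = Add(Mul(13451, Pow(382591, -1)), Mul(7, Pow(Add(Rational(-10, 3), Mul(Rational(5, 6), -7)), -1))) = Add(Mul(13451, Rational(1, 382591)), Mul(7, Pow(Add(Rational(-10, 3), Rational(-35, 6)), -1))) = Add(Rational(13451, 382591), Mul(7, Pow(Rational(-55, 6), -1))) = Add(Rational(13451, 382591), Mul(7, Rational(-6, 55))) = Add(Rational(13451, 382591), Rational(-42, 55)) = Rational(-1393547, 1912955)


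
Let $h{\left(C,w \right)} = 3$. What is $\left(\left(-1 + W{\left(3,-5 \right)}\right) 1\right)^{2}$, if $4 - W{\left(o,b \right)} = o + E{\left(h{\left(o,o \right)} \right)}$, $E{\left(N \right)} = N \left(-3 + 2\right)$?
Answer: $9$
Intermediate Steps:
$E{\left(N \right)} = - N$ ($E{\left(N \right)} = N \left(-1\right) = - N$)
$W{\left(o,b \right)} = 7 - o$ ($W{\left(o,b \right)} = 4 - \left(o - 3\right) = 4 - \left(-3 + o\right) = 7 - o$)
$\left(\left(-1 + W{\left(3,-5 \right)}\right) 1\right)^{2} = \left(\left(-1 + \left(7 - 3\right)\right) 1\right)^{2} = \left(\left(-1 + 4\right) 1\right)^{2} = \left(3 \cdot 1\right)^{2} = 3^{2} = 9$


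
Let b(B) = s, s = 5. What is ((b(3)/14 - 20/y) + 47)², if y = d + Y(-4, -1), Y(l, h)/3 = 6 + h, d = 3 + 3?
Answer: 3798601/1764 ≈ 2153.4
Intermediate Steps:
d = 6
Y(l, h) = 18 + 3*h (Y(l, h) = 3*(6 + h) = 18 + 3*h)
b(B) = 5
y = 21 (y = 6 + (18 + 3*(-1)) = 6 + (18 - 3) = 6 + 15 = 21)
((b(3)/14 - 20/y) + 47)² = ((5/14 - 20/21) + 47)² = (-25/42 + 47)² = (1949/42)² = 3798601/1764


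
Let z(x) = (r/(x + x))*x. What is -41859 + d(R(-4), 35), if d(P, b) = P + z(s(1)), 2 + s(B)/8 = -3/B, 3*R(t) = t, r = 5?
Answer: -251147/6 ≈ -41858.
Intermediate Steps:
R(t) = t/3
s(B) = -16 - 24/B (s(B) = -16 + 8*(-3/B) = -16 - 24/B)
z(x) = 5/2 (z(x) = (5/(x + x))*x = (5/((2*x)))*x = (5*(1/(2*x)))*x = (5/(2*x))*x = 5/2)
d(P, b) = 5/2 + P (d(P, b) = P + 5/2 = 5/2 + P)
-41859 + d(R(-4), 35) = -41859 + (5/2 + (⅓)*(-4)) = -41859 + (5/2 - 4/3) = -41859 + 7/6 = -251147/6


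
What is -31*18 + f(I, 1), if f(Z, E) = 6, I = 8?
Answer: -552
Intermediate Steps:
-31*18 + f(I, 1) = -31*18 + 6 = -558 + 6 = -552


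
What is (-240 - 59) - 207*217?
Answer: -45218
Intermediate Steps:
(-240 - 59) - 207*217 = -299 - 44919 = -45218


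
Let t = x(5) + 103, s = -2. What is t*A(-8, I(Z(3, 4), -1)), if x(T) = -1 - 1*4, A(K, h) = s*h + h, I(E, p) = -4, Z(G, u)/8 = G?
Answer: 392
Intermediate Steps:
Z(G, u) = 8*G
A(K, h) = -h (A(K, h) = -2*h + h = -h)
x(T) = -5 (x(T) = -1 - 4 = -5)
t = 98 (t = -5 + 103 = 98)
t*A(-8, I(Z(3, 4), -1)) = 98*(-1*(-4)) = 98*4 = 392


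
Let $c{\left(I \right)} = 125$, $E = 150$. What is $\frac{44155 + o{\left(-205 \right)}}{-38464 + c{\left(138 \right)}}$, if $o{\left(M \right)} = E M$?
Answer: $- \frac{1915}{5477} \approx -0.34964$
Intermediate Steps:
$o{\left(M \right)} = 150 M$
$\frac{44155 + o{\left(-205 \right)}}{-38464 + c{\left(138 \right)}} = \frac{44155 + 150 \left(-205\right)}{-38464 + 125} = \frac{44155 - 30750}{-38339} = 13405 \left(- \frac{1}{38339}\right) = - \frac{1915}{5477}$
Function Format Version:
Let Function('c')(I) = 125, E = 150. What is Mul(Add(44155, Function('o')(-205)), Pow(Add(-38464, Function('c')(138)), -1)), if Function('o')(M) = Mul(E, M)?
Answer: Rational(-1915, 5477) ≈ -0.34964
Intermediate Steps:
Function('o')(M) = Mul(150, M)
Mul(Add(44155, Function('o')(-205)), Pow(Add(-38464, Function('c')(138)), -1)) = Mul(Add(44155, Mul(150, -205)), Pow(Add(-38464, 125), -1)) = Mul(Add(44155, -30750), Pow(-38339, -1)) = Mul(13405, Rational(-1, 38339)) = Rational(-1915, 5477)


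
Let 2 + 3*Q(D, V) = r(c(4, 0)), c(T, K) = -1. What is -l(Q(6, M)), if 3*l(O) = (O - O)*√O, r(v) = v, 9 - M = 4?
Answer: 0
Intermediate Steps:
M = 5 (M = 9 - 1*4 = 9 - 4 = 5)
Q(D, V) = -1 (Q(D, V) = -⅔ + (⅓)*(-1) = -⅔ - ⅓ = -1)
l(O) = 0 (l(O) = ((O - O)*√O)/3 = (0*√O)/3 = (⅓)*0 = 0)
-l(Q(6, M)) = -1*0 = 0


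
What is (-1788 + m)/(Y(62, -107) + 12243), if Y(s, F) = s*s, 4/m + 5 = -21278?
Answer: -38054008/342379621 ≈ -0.11115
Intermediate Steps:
m = -4/21283 (m = 4/(-5 - 21278) = 4/(-21283) = 4*(-1/21283) = -4/21283 ≈ -0.00018794)
Y(s, F) = s²
(-1788 + m)/(Y(62, -107) + 12243) = (-1788 - 4/21283)/(62² + 12243) = -38054008/(21283*(3844 + 12243)) = -38054008/21283/16087 = -38054008/21283*1/16087 = -38054008/342379621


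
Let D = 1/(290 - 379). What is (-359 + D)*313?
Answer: -10000976/89 ≈ -1.1237e+5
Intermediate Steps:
D = -1/89 (D = 1/(-89) = -1/89 ≈ -0.011236)
(-359 + D)*313 = (-359 - 1/89)*313 = -31952/89*313 = -10000976/89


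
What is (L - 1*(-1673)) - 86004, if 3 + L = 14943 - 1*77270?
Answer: -146661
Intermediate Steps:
L = -62330 (L = -3 + (14943 - 1*77270) = -3 + (14943 - 77270) = -3 - 62327 = -62330)
(L - 1*(-1673)) - 86004 = (-62330 - 1*(-1673)) - 86004 = (-62330 + 1673) - 86004 = -60657 - 86004 = -146661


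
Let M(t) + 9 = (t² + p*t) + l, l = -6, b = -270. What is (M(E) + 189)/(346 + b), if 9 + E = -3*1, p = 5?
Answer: 129/38 ≈ 3.3947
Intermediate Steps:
E = -12 (E = -9 - 3*1 = -9 - 3 = -12)
M(t) = -15 + t² + 5*t (M(t) = -9 + ((t² + 5*t) - 6) = -9 + (-6 + t² + 5*t) = -15 + t² + 5*t)
(M(E) + 189)/(346 + b) = ((-15 + (-12)² + 5*(-12)) + 189)/(346 - 270) = ((-15 + 144 - 60) + 189)/76 = (69 + 189)*(1/76) = 258*(1/76) = 129/38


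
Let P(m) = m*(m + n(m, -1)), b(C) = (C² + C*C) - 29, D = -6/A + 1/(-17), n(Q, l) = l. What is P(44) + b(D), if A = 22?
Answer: 65154935/34969 ≈ 1863.2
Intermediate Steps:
D = -62/187 (D = -6/22 + 1/(-17) = -6*1/22 + 1*(-1/17) = -3/11 - 1/17 = -62/187 ≈ -0.33155)
b(C) = -29 + 2*C² (b(C) = (C² + C²) - 29 = 2*C² - 29 = -29 + 2*C²)
P(m) = m*(-1 + m) (P(m) = m*(m - 1) = m*(-1 + m))
P(44) + b(D) = 44*(-1 + 44) + (-29 + 2*(-62/187)²) = 44*43 + (-29 + 2*(3844/34969)) = 1892 + (-29 + 7688/34969) = 1892 - 1006413/34969 = 65154935/34969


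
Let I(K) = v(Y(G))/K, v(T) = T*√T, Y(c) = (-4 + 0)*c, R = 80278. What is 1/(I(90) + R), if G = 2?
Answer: 81281475/6525114250114 + 90*I*√2/3262557125057 ≈ 1.2457e-5 + 3.9012e-11*I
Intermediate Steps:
Y(c) = -4*c
v(T) = T^(3/2)
I(K) = -16*I*√2/K (I(K) = (-4*2)^(3/2)/K = (-8)^(3/2)/K = (-16*I*√2)/K = -16*I*√2/K)
1/(I(90) + R) = 1/(-16*I*√2/90 + 80278) = 1/(-16*I*√2*1/90 + 80278) = 1/(-8*I*√2/45 + 80278) = 1/(80278 - 8*I*√2/45)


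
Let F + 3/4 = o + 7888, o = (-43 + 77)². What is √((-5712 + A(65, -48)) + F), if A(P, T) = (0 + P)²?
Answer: 5*√1209/2 ≈ 86.927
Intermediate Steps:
A(P, T) = P²
o = 1156 (o = 34² = 1156)
F = 36173/4 (F = -¾ + (1156 + 7888) = -¾ + 9044 = 36173/4 ≈ 9043.3)
√((-5712 + A(65, -48)) + F) = √((-5712 + 65²) + 36173/4) = √((-5712 + 4225) + 36173/4) = √(-1487 + 36173/4) = √(30225/4) = 5*√1209/2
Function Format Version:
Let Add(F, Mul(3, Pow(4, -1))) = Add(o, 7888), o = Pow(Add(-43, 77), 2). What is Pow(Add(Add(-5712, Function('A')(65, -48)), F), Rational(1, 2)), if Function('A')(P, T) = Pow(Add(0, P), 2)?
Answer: Mul(Rational(5, 2), Pow(1209, Rational(1, 2))) ≈ 86.927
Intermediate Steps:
Function('A')(P, T) = Pow(P, 2)
o = 1156 (o = Pow(34, 2) = 1156)
F = Rational(36173, 4) (F = Add(Rational(-3, 4), Add(1156, 7888)) = Add(Rational(-3, 4), 9044) = Rational(36173, 4) ≈ 9043.3)
Pow(Add(Add(-5712, Function('A')(65, -48)), F), Rational(1, 2)) = Pow(Add(Add(-5712, Pow(65, 2)), Rational(36173, 4)), Rational(1, 2)) = Pow(Add(Add(-5712, 4225), Rational(36173, 4)), Rational(1, 2)) = Pow(Add(-1487, Rational(36173, 4)), Rational(1, 2)) = Pow(Rational(30225, 4), Rational(1, 2)) = Mul(Rational(5, 2), Pow(1209, Rational(1, 2)))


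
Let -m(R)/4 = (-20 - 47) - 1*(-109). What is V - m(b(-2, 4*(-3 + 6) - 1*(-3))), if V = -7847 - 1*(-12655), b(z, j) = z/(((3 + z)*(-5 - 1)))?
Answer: 4976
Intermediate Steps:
b(z, j) = z/(-18 - 6*z) (b(z, j) = z/(((3 + z)*(-6))) = z/(-18 - 6*z))
m(R) = -168 (m(R) = -4*((-20 - 47) - 1*(-109)) = -4*(-67 + 109) = -4*42 = -168)
V = 4808 (V = -7847 + 12655 = 4808)
V - m(b(-2, 4*(-3 + 6) - 1*(-3))) = 4808 - 1*(-168) = 4808 + 168 = 4976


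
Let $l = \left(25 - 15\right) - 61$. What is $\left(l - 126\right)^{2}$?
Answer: $31329$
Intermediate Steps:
$l = -51$ ($l = \left(25 - 15\right) - 61 = 10 - 61 = -51$)
$\left(l - 126\right)^{2} = \left(-51 - 126\right)^{2} = \left(-177\right)^{2} = 31329$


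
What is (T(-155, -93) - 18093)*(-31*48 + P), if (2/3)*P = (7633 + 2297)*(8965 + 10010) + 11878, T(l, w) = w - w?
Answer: -5113967524722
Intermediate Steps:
T(l, w) = 0
P = 282650442 (P = 3*((7633 + 2297)*(8965 + 10010) + 11878)/2 = 3*(9930*18975 + 11878)/2 = 3*(188421750 + 11878)/2 = (3/2)*188433628 = 282650442)
(T(-155, -93) - 18093)*(-31*48 + P) = (0 - 18093)*(-31*48 + 282650442) = -18093*(-1488 + 282650442) = -18093*282648954 = -5113967524722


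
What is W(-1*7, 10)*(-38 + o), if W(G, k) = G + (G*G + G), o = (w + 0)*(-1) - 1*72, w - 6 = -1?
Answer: -4025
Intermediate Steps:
w = 5 (w = 6 - 1 = 5)
o = -77 (o = (5 + 0)*(-1) - 1*72 = 5*(-1) - 72 = -5 - 72 = -77)
W(G, k) = G**2 + 2*G (W(G, k) = G + (G**2 + G) = G + (G + G**2) = G**2 + 2*G)
W(-1*7, 10)*(-38 + o) = ((-1*7)*(2 - 1*7))*(-38 - 77) = -7*(2 - 7)*(-115) = -7*(-5)*(-115) = 35*(-115) = -4025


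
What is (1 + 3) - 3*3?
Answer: -5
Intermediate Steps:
(1 + 3) - 3*3 = 4 - 9 = -5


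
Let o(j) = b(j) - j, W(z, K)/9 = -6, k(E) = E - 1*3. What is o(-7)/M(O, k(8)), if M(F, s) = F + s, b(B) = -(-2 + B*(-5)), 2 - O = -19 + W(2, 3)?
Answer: -13/40 ≈ -0.32500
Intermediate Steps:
k(E) = -3 + E (k(E) = E - 3 = -3 + E)
W(z, K) = -54 (W(z, K) = 9*(-6) = -54)
O = 75 (O = 2 - (-19 - 54) = 2 - 1*(-73) = 2 + 73 = 75)
b(B) = 2 + 5*B (b(B) = -(-2 - 5*B) = 2 + 5*B)
o(j) = 2 + 4*j (o(j) = (2 + 5*j) - j = 2 + 4*j)
o(-7)/M(O, k(8)) = (2 + 4*(-7))/(75 + (-3 + 8)) = (2 - 28)/(75 + 5) = -26/80 = -26*1/80 = -13/40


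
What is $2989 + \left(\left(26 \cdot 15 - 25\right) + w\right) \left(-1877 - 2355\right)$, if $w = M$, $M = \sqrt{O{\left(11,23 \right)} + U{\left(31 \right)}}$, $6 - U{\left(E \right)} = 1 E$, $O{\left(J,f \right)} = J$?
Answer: $-1541691 - 4232 i \sqrt{14} \approx -1.5417 \cdot 10^{6} - 15835.0 i$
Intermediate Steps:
$U{\left(E \right)} = 6 - E$ ($U{\left(E \right)} = 6 - 1 E = 6 - E$)
$M = i \sqrt{14}$ ($M = \sqrt{11 + \left(6 - 31\right)} = \sqrt{11 - 25} = \sqrt{-14} = i \sqrt{14} \approx 3.7417 i$)
$w = i \sqrt{14} \approx 3.7417 i$
$2989 + \left(\left(26 \cdot 15 - 25\right) + w\right) \left(-1877 - 2355\right) = 2989 + \left(\left(26 \cdot 15 - 25\right) + i \sqrt{14}\right) \left(-1877 - 2355\right) = 2989 + \left(\left(390 - 25\right) + i \sqrt{14}\right) \left(-4232\right) = 2989 + \left(365 + i \sqrt{14}\right) \left(-4232\right) = 2989 - \left(1544680 + 4232 i \sqrt{14}\right) = -1541691 - 4232 i \sqrt{14}$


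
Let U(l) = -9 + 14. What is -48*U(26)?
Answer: -240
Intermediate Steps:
U(l) = 5
-48*U(26) = -48*5 = -240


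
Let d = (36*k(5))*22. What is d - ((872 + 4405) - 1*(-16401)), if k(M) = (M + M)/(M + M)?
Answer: -20886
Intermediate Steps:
k(M) = 1 (k(M) = (2*M)/((2*M)) = (2*M)*(1/(2*M)) = 1)
d = 792 (d = (36*1)*22 = 36*22 = 792)
d - ((872 + 4405) - 1*(-16401)) = 792 - ((872 + 4405) - 1*(-16401)) = 792 - (5277 + 16401) = 792 - 1*21678 = 792 - 21678 = -20886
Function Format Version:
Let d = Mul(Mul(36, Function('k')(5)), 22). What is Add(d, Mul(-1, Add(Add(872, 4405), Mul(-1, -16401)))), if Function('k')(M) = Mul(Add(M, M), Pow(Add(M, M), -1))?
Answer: -20886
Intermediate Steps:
Function('k')(M) = 1 (Function('k')(M) = Mul(Mul(2, M), Pow(Mul(2, M), -1)) = Mul(Mul(2, M), Mul(Rational(1, 2), Pow(M, -1))) = 1)
d = 792 (d = Mul(Mul(36, 1), 22) = Mul(36, 22) = 792)
Add(d, Mul(-1, Add(Add(872, 4405), Mul(-1, -16401)))) = Add(792, Mul(-1, Add(Add(872, 4405), Mul(-1, -16401)))) = Add(792, Mul(-1, Add(5277, 16401))) = Add(792, Mul(-1, 21678)) = Add(792, -21678) = -20886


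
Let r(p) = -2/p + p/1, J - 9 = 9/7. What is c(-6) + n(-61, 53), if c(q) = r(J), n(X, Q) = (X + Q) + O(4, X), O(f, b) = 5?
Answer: 1787/252 ≈ 7.0913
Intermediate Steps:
J = 72/7 (J = 9 + 9/7 = 72/7 ≈ 10.286)
r(p) = p - 2/p (r(p) = -2/p + p*1 = -2/p + p = p - 2/p)
n(X, Q) = 5 + Q + X (n(X, Q) = (X + Q) + 5 = (Q + X) + 5 = 5 + Q + X)
c(q) = 2543/252 (c(q) = 72/7 - 2/72/7 = 72/7 - 2*7/72 = 72/7 - 7/36 = 2543/252)
c(-6) + n(-61, 53) = 2543/252 + (5 + 53 - 61) = 2543/252 - 3 = 1787/252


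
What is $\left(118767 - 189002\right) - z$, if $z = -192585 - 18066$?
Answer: $140416$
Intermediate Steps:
$z = -210651$ ($z = -192585 - 18066 = -210651$)
$\left(118767 - 189002\right) - z = \left(118767 - 189002\right) - -210651 = \left(118767 - 189002\right) + 210651 = -70235 + 210651 = 140416$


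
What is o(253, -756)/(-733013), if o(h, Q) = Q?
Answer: 756/733013 ≈ 0.0010314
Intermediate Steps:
o(253, -756)/(-733013) = -756/(-733013) = -756*(-1/733013) = 756/733013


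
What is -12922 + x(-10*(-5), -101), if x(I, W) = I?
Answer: -12872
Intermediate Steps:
-12922 + x(-10*(-5), -101) = -12922 - 10*(-5) = -12922 + 50 = -12872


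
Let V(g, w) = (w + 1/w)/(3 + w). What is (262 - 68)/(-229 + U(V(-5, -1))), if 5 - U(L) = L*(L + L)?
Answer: -97/113 ≈ -0.85841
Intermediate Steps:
V(g, w) = (w + 1/w)/(3 + w)
U(L) = 5 - 2*L**2 (U(L) = 5 - L*(L + L) = 5 - L*2*L = 5 - 2*L**2)
(262 - 68)/(-229 + U(V(-5, -1))) = (262 - 68)/(-229 + (5 - 2*(1 + (-1)**2)**2/(3 - 1)**2)) = 194/(-229 + (5 - 2*(1 + 1)**2/4)) = 194/(-229 + (5 - 2*1**2)) = 194/(-229 + (5 - 2*(-1)**2)) = 194/(-229 + (5 - 2*1)) = 194/(-229 + (5 - 2)) = 194/(-229 + 3) = 194/(-226) = 194*(-1/226) = -97/113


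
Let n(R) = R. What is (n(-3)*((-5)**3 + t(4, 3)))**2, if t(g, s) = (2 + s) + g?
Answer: 121104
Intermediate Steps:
t(g, s) = 2 + g + s
(n(-3)*((-5)**3 + t(4, 3)))**2 = (-3*((-5)**3 + (2 + 4 + 3)))**2 = (-3*(-125 + 9))**2 = (-3*(-116))**2 = 348**2 = 121104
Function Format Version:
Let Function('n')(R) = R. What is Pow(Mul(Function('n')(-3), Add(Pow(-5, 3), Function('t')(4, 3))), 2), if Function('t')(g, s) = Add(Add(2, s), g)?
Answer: 121104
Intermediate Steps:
Function('t')(g, s) = Add(2, g, s)
Pow(Mul(Function('n')(-3), Add(Pow(-5, 3), Function('t')(4, 3))), 2) = Pow(Mul(-3, Add(Pow(-5, 3), Add(2, 4, 3))), 2) = Pow(Mul(-3, Add(-125, 9)), 2) = Pow(Mul(-3, -116), 2) = Pow(348, 2) = 121104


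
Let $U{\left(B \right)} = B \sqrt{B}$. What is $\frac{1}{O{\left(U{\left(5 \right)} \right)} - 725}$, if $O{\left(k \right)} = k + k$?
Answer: $- \frac{29}{21005} - \frac{2 \sqrt{5}}{105025} \approx -0.0014232$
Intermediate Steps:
$U{\left(B \right)} = B^{\frac{3}{2}}$
$O{\left(k \right)} = 2 k$
$\frac{1}{O{\left(U{\left(5 \right)} \right)} - 725} = \frac{1}{2 \cdot 5^{\frac{3}{2}} - 725} = \frac{1}{2 \cdot 5 \sqrt{5} - 725} = \frac{1}{10 \sqrt{5} - 725} = \frac{1}{-725 + 10 \sqrt{5}}$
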